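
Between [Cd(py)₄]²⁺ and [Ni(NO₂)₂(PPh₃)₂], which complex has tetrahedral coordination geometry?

For [Cd(py)₄]²⁺: Summing ligand charges against the +2 overall charge gives an oxidation state of +2 for cadmium. Cd sits in group 12, so the d-electron count is 12 − 2 = 10. A d¹⁰ ion has no crystal-field stabilisation preference between square planar and tetrahedral, so four ligands adopt the sterically favoured tetrahedral geometry. → tetrahedral.
For [Ni(NO₂)₂(PPh₃)₂]: Each nitro (N-bound nitrite) is −1; triphenylphosphine is neutral; balancing the 0 overall charge requires Ni(II). Group 10 minus oxidation state 2 gives a d⁸ configuration. Nitro (N-bound nitrite) and triphenylphosphine are strong-field ligands (high in the spectrochemical series). A 3d d⁸ ion with strong-field ligands gains enough CFSE to favour square planar over tetrahedral. → square planar.

[Cd(py)₄]²⁺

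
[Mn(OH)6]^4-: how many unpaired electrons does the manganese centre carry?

5 unpaired electrons

Ligand charges: each hydroxide is −1. With an overall charge of −4 the manganese centre must be in the +2 oxidation state.
Mn sits in group 7, so the d-electron count is 7 − 2 = 5.
The spin state decides the count: Hydroxide is a weak-field ligand for a first-row metal, so the complex is high-spin.
An octahedral high-spin d⁵ ion is t₂g³e_g², giving 5 unpaired electrons.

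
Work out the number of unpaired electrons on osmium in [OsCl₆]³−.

Ligand charges: each chloride is −1. With an overall charge of −3 the osmium centre must be in the +3 oxidation state.
Osmium is a group-8 element; Os(III) is therefore d⁵.
The spin state decides the count: a 5d ion has a large Δₒ and is invariably low-spin.
An octahedral low-spin d⁵ ion is t₂g⁵e_g⁰, giving 1 unpaired electron.

1 unpaired electron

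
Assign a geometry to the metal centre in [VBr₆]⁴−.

octahedral

Summing ligand charges against the −4 overall charge gives an oxidation state of +2 for vanadium.
Group 5 minus oxidation state 2 gives a d³ configuration.
Coordination number: 6.
Six donors around a single metal centre give an octahedral coordination sphere.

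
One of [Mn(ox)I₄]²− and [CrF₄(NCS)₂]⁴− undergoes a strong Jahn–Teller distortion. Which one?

[CrF₄(NCS)₂]⁴−

[Mn(ox)I₄]²−: Each oxalate is −2; each iodide is −1; balancing the −2 overall charge requires Mn(IV). Group 7 minus oxidation state 4 gives a d³ configuration. The d³ configuration leaves the e_g set evenly filled (or empty) — no strong Jahn–Teller driving force.
[CrF₄(NCS)₂]⁴−: Ligand charges: each fluoride is −1; each isothiocyanate is −1. With an overall charge of −4 the chromium centre must be in the +2 oxidation state. Group 6 minus oxidation state 2 gives a d⁴ configuration. Fluoride and isothiocyanate are weak-field ligands for a first-row metal, so the complex is high-spin. The t₂g³e_g¹ (high-spin) configuration has an unevenly filled e_g set; the Jahn–Teller theorem predicts a tetragonal distortion (typically axial elongation) to lift the degeneracy.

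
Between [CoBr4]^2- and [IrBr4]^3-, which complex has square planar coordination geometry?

For [CoBr4]^2-: Each bromide is −1; balancing the −2 overall charge requires Co(II). Cobalt is a group-9 element; Co(II) is therefore d⁷. For a high-spin 3d d⁷ ion with weak-field ligands the small Δₜ gives little square-planar CFSE advantage, so four ligands adopt the sterically favoured tetrahedral geometry. → tetrahedral.
For [IrBr4]^3-: Each bromide is −1; balancing the −3 overall charge requires Ir(I). Iridium is a group-9 element; Ir(I) is therefore d⁸. A 5d d⁸ ion has a large crystal-field splitting; square planar leaves the high-energy d_{x²−y²} orbital empty and maximises CFSE. → square planar.

[IrBr4]^3-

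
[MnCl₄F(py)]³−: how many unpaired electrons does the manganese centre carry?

Summing ligand charges against the −3 overall charge gives an oxidation state of +2 for manganese.
Group 7 minus oxidation state 2 gives a d⁵ configuration.
The spin state decides the count: Chloride and fluoride are weak-field ligands for a first-row metal, so the complex is high-spin.
An octahedral high-spin d⁵ ion is t₂g³e_g², giving 5 unpaired electrons.

5 unpaired electrons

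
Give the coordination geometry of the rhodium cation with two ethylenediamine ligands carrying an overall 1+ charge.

Ethylenediamine is neutral; balancing the +1 overall charge requires Rh(I).
Rhodium is a group-9 element; Rh(I) is therefore d⁸.
Counting donor atoms: 2×ethylenediamine (bidentate) → 4 donors. Coordination number = 4.
A 4d d⁸ ion has a large crystal-field splitting; square planar leaves the high-energy d_{x²−y²} orbital empty and maximises CFSE.

square planar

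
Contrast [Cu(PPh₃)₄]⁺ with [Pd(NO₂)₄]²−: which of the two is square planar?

[Pd(NO₂)₄]²−

For [Cu(PPh₃)₄]⁺: Summing ligand charges against the +1 overall charge gives an oxidation state of +1 for copper. Group 11 minus oxidation state 1 gives a d¹⁰ configuration. A d¹⁰ ion has no crystal-field stabilisation preference between square planar and tetrahedral, so four ligands adopt the sterically favoured tetrahedral geometry. → tetrahedral.
For [Pd(NO₂)₄]²−: Ligand charges: each nitro (N-bound nitrite) is −1. With an overall charge of −2 the palladium centre must be in the +2 oxidation state. Palladium is a group-10 element; Pd(II) is therefore d⁸. A 4d d⁸ ion has a large crystal-field splitting; square planar leaves the high-energy d_{x²−y²} orbital empty and maximises CFSE. → square planar.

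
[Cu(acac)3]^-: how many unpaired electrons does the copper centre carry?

Each acetylacetonate is −1; balancing the −1 overall charge requires Cu(II).
Cu sits in group 11, so the d-electron count is 11 − 2 = 9.
Counting donor atoms: 3×acetylacetonate (bidentate) → 6 donors. Coordination number = 6.
In an octahedral field the d⁹ configuration is t₂g⁶e_g³ (only one arrangement possible), giving 1 unpaired electron.

1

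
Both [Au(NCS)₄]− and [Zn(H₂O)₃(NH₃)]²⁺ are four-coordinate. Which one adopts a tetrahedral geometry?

[Zn(H₂O)₃(NH₃)]²⁺

For [Au(NCS)₄]−: Summing ligand charges against the −1 overall charge gives an oxidation state of +3 for gold. Group 11 minus oxidation state 3 gives a d⁸ configuration. A 5d d⁸ ion has a large crystal-field splitting; square planar leaves the high-energy d_{x²−y²} orbital empty and maximises CFSE. → square planar.
For [Zn(H₂O)₃(NH₃)]²⁺: Summing ligand charges against the +2 overall charge gives an oxidation state of +2 for zinc. Zn sits in group 12, so the d-electron count is 12 − 2 = 10. A d¹⁰ ion has no crystal-field stabilisation preference between square planar and tetrahedral, so four ligands adopt the sterically favoured tetrahedral geometry. → tetrahedral.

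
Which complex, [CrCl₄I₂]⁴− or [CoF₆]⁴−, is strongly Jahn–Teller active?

[CrCl₄I₂]⁴−: Each chloride is −1; each iodide is −1; balancing the −4 overall charge requires Cr(II). Group 6 minus oxidation state 2 gives a d⁴ configuration. Chloride and iodide are weak-field ligands for a first-row metal, so the complex is high-spin. The t₂g³e_g¹ (high-spin) configuration has an unevenly filled e_g set; the Jahn–Teller theorem predicts a tetragonal distortion (typically axial elongation) to lift the degeneracy.
[CoF₆]⁴−: Each fluoride is −1; balancing the −4 overall charge requires Co(II). Group 9 minus oxidation state 2 gives a d⁷ configuration. Fluoride is a weak-field ligand for a first-row metal, so the complex is high-spin. The d⁷ configuration leaves the e_g set evenly filled (or empty) — no strong Jahn–Teller driving force.

[CrCl₄I₂]⁴−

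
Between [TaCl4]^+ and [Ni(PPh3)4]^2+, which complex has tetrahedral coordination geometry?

For [TaCl4]^+: Summing ligand charges against the +1 overall charge gives an oxidation state of +5 for tantalum. Group 5 minus oxidation state 5 gives a d⁰ configuration. A d⁰ ion has no crystal-field stabilisation preference between square planar and tetrahedral, so four ligands adopt the sterically favoured tetrahedral geometry. → tetrahedral.
For [Ni(PPh3)4]^2+: Summing ligand charges against the +2 overall charge gives an oxidation state of +2 for nickel. Group 10 minus oxidation state 2 gives a d⁸ configuration. Triphenylphosphine is a strong-field ligand (high in the spectrochemical series). A 3d d⁸ ion with strong-field ligands gains enough CFSE to favour square planar over tetrahedral. → square planar.

[TaCl4]^+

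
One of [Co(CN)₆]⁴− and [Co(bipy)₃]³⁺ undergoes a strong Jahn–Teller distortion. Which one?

[Co(CN)₆]⁴−: Each cyanide is −1; balancing the −4 overall charge requires Co(II). Group 9 minus oxidation state 2 gives a d⁷ configuration. Cyanide is a strong-field ligand (high in the spectrochemical series) for a first-row metal, so the complex is low-spin. The t₂g⁶e_g¹ (low-spin) configuration has an unevenly filled e_g set; the Jahn–Teller theorem predicts a tetragonal distortion (typically axial elongation) to lift the degeneracy.
[Co(bipy)₃]³⁺: Summing ligand charges against the +3 overall charge gives an oxidation state of +3 for cobalt. Group 9 minus oxidation state 3 gives a d⁶ configuration. Co(III) has an exceptionally large octahedral splitting and is low-spin with essentially every ligand except fluoride. The d⁶ configuration leaves the e_g set evenly filled (or empty) — no strong Jahn–Teller driving force.

[Co(CN)₆]⁴−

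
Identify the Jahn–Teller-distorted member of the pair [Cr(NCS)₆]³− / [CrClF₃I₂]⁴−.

[Cr(NCS)₆]³−: Each isothiocyanate is −1; balancing the −3 overall charge requires Cr(III). Chromium is a group-6 element; Cr(III) is therefore d³. The d³ configuration leaves the e_g set evenly filled (or empty) — no strong Jahn–Teller driving force.
[CrClF₃I₂]⁴−: Summing ligand charges against the −4 overall charge gives an oxidation state of +2 for chromium. Cr sits in group 6, so the d-electron count is 6 − 2 = 4. Chloride, fluoride, and iodide are weak-field ligands for a first-row metal, so the complex is high-spin. The t₂g³e_g¹ (high-spin) configuration has an unevenly filled e_g set; the Jahn–Teller theorem predicts a tetragonal distortion (typically axial elongation) to lift the degeneracy.

[CrClF₃I₂]⁴−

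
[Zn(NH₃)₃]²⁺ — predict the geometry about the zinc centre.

Summing ligand charges against the +2 overall charge gives an oxidation state of +2 for zinc.
Group 12 minus oxidation state 2 gives a d¹⁰ configuration.
Coordination number: 3.
Three ligands around a d¹⁰ centre minimise repulsion in a trigonal-planar arrangement.

trigonal planar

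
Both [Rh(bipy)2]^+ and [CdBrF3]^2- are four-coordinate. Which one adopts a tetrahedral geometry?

For [Rh(bipy)2]^+: 2,2′-bipyridine is neutral; balancing the +1 overall charge requires Rh(I). Group 9 minus oxidation state 1 gives a d⁸ configuration. A 4d d⁸ ion has a large crystal-field splitting; square planar leaves the high-energy d_{x²−y²} orbital empty and maximises CFSE. → square planar.
For [CdBrF3]^2-: Summing ligand charges against the −2 overall charge gives an oxidation state of +2 for cadmium. Cadmium is a group-12 element; Cd(II) is therefore d¹⁰. A d¹⁰ ion has no crystal-field stabilisation preference between square planar and tetrahedral, so four ligands adopt the sterically favoured tetrahedral geometry. → tetrahedral.

[CdBrF3]^2-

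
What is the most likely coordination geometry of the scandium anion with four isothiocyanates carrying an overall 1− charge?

Summing ligand charges against the −1 overall charge gives an oxidation state of +3 for scandium.
Group 3 minus oxidation state 3 gives a d⁰ configuration.
Coordination number: 4.
A d⁰ ion has no crystal-field stabilisation preference between square planar and tetrahedral, so four ligands adopt the sterically favoured tetrahedral geometry.

tetrahedral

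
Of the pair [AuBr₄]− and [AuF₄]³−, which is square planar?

[AuBr₄]−

For [AuBr₄]−: Summing ligand charges against the −1 overall charge gives an oxidation state of +3 for gold. Group 11 minus oxidation state 3 gives a d⁸ configuration. A 5d d⁸ ion has a large crystal-field splitting; square planar leaves the high-energy d_{x²−y²} orbital empty and maximises CFSE. → square planar.
For [AuF₄]³−: Summing ligand charges against the −3 overall charge gives an oxidation state of +1 for gold. Au sits in group 11, so the d-electron count is 11 − 1 = 10. A d¹⁰ ion has no crystal-field stabilisation preference between square planar and tetrahedral, so four ligands adopt the sterically favoured tetrahedral geometry. → tetrahedral.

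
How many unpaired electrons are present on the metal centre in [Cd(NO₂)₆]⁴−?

Summing ligand charges against the −4 overall charge gives an oxidation state of +2 for cadmium.
Cadmium is a group-12 element; Cd(II) is therefore d¹⁰.
In an octahedral field the d¹⁰ configuration is t₂g⁶e_g⁴, giving 0 unpaired electrons.

0 unpaired electrons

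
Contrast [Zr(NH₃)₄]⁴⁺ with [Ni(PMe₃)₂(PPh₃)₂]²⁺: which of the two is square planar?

[Ni(PMe₃)₂(PPh₃)₂]²⁺

For [Zr(NH₃)₄]⁴⁺: Ligand charges: ammonia is neutral. With an overall charge of +4 the zirconium centre must be in the +4 oxidation state. Zr sits in group 4, so the d-electron count is 4 − 4 = 0. A d⁰ ion has no crystal-field stabilisation preference between square planar and tetrahedral, so four ligands adopt the sterically favoured tetrahedral geometry. → tetrahedral.
For [Ni(PMe₃)₂(PPh₃)₂]²⁺: Summing ligand charges against the +2 overall charge gives an oxidation state of +2 for nickel. Ni sits in group 10, so the d-electron count is 10 − 2 = 8. Trimethylphosphine and triphenylphosphine are strong-field ligands (high in the spectrochemical series). A 3d d⁸ ion with strong-field ligands gains enough CFSE to favour square planar over tetrahedral. → square planar.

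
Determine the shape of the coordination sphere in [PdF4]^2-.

square planar

Each fluoride is −1; balancing the −2 overall charge requires Pd(II).
Palladium is a group-10 element; Pd(II) is therefore d⁸.
With 4 monodentate ligands the coordination number is 4.
A 4d d⁸ ion has a large crystal-field splitting; square planar leaves the high-energy d_{x²−y²} orbital empty and maximises CFSE.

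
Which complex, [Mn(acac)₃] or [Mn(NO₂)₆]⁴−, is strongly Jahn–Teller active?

[Mn(acac)₃]: Summing ligand charges against the 0 overall charge gives an oxidation state of +3 for manganese. Manganese is a group-7 element; Mn(III) is therefore d⁴. Acetylacetonate is a weak-field ligand for a first-row metal, so the complex is high-spin. The t₂g³e_g¹ (high-spin) configuration has an unevenly filled e_g set; the Jahn–Teller theorem predicts a tetragonal distortion (typically axial elongation) to lift the degeneracy.
[Mn(NO₂)₆]⁴−: Summing ligand charges against the −4 overall charge gives an oxidation state of +2 for manganese. Manganese is a group-7 element; Mn(II) is therefore d⁵. Nitro (N-bound nitrite) is a strong-field ligand (high in the spectrochemical series) for a first-row metal, so the complex is low-spin. The d⁵ configuration leaves the e_g set evenly filled (or empty) — no strong Jahn–Teller driving force.

[Mn(acac)₃]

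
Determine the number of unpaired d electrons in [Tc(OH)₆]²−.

3

Each hydroxide is −1; balancing the −2 overall charge requires Tc(IV).
Tc sits in group 7, so the d-electron count is 7 − 4 = 3.
In an octahedral field the d³ configuration is t₂g³e_g⁰ (only one arrangement possible), giving 3 unpaired electrons.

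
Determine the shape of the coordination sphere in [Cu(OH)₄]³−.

tetrahedral

Summing ligand charges against the −3 overall charge gives an oxidation state of +1 for copper.
Cu sits in group 11, so the d-electron count is 11 − 1 = 10.
Coordination number: 4.
A d¹⁰ ion has no crystal-field stabilisation preference between square planar and tetrahedral, so four ligands adopt the sterically favoured tetrahedral geometry.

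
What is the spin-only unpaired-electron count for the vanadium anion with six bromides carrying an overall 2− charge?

Ligand charges: each bromide is −1. With an overall charge of −2 the vanadium centre must be in the +4 oxidation state.
V sits in group 5, so the d-electron count is 5 − 4 = 1.
In an octahedral field the d¹ configuration is t₂g¹e_g⁰ (only one arrangement possible), giving 1 unpaired electron.

1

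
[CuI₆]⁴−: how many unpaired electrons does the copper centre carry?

Ligand charges: each iodide is −1. With an overall charge of −4 the copper centre must be in the +2 oxidation state.
Group 11 minus oxidation state 2 gives a d⁹ configuration.
In an octahedral field the d⁹ configuration is t₂g⁶e_g³ (only one arrangement possible), giving 1 unpaired electron.

1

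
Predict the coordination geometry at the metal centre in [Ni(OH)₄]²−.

Summing ligand charges against the −2 overall charge gives an oxidation state of +2 for nickel.
Nickel is a group-10 element; Ni(II) is therefore d⁸.
Coordination number: 4.
Hydroxide is a weak-field ligand.
With weak-field ligands the CFSE gain from square planar is small, so a 3d d⁸ ion takes the sterically preferred tetrahedral geometry.

tetrahedral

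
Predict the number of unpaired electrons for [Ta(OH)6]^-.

Ligand charges: each hydroxide is −1. With an overall charge of −1 the tantalum centre must be in the +5 oxidation state.
Group 5 minus oxidation state 5 gives a d⁰ configuration.
In an octahedral field the d⁰ configuration is t₂g⁰e_g⁰, giving 0 unpaired electrons.

0 unpaired electrons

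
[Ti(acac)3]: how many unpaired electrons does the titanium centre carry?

1

Ligand charges: each acetylacetonate is −1. With an overall charge of 0 the titanium centre must be in the +3 oxidation state.
Group 4 minus oxidation state 3 gives a d¹ configuration.
Counting donor atoms: 3×acetylacetonate (bidentate) → 6 donors. Coordination number = 6.
In an octahedral field the d¹ configuration is t₂g¹e_g⁰ (only one arrangement possible), giving 1 unpaired electron.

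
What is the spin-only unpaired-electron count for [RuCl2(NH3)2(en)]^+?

Summing ligand charges against the +1 overall charge gives an oxidation state of +3 for ruthenium.
Ruthenium is a group-8 element; Ru(III) is therefore d⁵.
Counting donor atoms: 2×chloride (monodentate) → 2 donors; 2×ammonia (monodentate) → 2 donors; 1×ethylenediamine (bidentate) → 2 donors. Coordination number = 6.
The spin state decides the count: a 4d ion has a large Δₒ and is invariably low-spin.
An octahedral low-spin d⁵ ion is t₂g⁵e_g⁰, giving 1 unpaired electron.

1 unpaired electron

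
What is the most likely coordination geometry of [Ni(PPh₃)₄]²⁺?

square planar

Summing ligand charges against the +2 overall charge gives an oxidation state of +2 for nickel.
Group 10 minus oxidation state 2 gives a d⁸ configuration.
Coordination number: 4.
Triphenylphosphine is a strong-field ligand (high in the spectrochemical series).
A 3d d⁸ ion with strong-field ligands gains enough CFSE to favour square planar over tetrahedral.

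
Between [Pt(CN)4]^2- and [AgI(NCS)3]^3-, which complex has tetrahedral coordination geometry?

[AgI(NCS)3]^3-

For [Pt(CN)4]^2-: Summing ligand charges against the −2 overall charge gives an oxidation state of +2 for platinum. Pt sits in group 10, so the d-electron count is 10 − 2 = 8. A 5d d⁸ ion has a large crystal-field splitting; square planar leaves the high-energy d_{x²−y²} orbital empty and maximises CFSE. → square planar.
For [AgI(NCS)3]^3-: Summing ligand charges against the −3 overall charge gives an oxidation state of +1 for silver. Silver is a group-11 element; Ag(I) is therefore d¹⁰. A d¹⁰ ion has no crystal-field stabilisation preference between square planar and tetrahedral, so four ligands adopt the sterically favoured tetrahedral geometry. → tetrahedral.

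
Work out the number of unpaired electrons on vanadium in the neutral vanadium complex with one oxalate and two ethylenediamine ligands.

3

Each oxalate is −2; ethylenediamine is neutral; balancing the 0 overall charge requires V(II).
Vanadium is a group-5 element; V(II) is therefore d³.
Counting donor atoms: 1×oxalate (bidentate) → 2 donors; 2×ethylenediamine (bidentate) → 4 donors. Coordination number = 6.
In an octahedral field the d³ configuration is t₂g³e_g⁰ (only one arrangement possible), giving 3 unpaired electrons.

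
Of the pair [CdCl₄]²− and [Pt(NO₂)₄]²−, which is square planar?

For [CdCl₄]²−: Each chloride is −1; balancing the −2 overall charge requires Cd(II). Cd sits in group 12, so the d-electron count is 12 − 2 = 10. A d¹⁰ ion has no crystal-field stabilisation preference between square planar and tetrahedral, so four ligands adopt the sterically favoured tetrahedral geometry. → tetrahedral.
For [Pt(NO₂)₄]²−: Each nitro (N-bound nitrite) is −1; balancing the −2 overall charge requires Pt(II). Pt sits in group 10, so the d-electron count is 10 − 2 = 8. A 5d d⁸ ion has a large crystal-field splitting; square planar leaves the high-energy d_{x²−y²} orbital empty and maximises CFSE. → square planar.

[Pt(NO₂)₄]²−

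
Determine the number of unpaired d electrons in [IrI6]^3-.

0 unpaired electrons

Ligand charges: each iodide is −1. With an overall charge of −3 the iridium centre must be in the +3 oxidation state.
Ir sits in group 9, so the d-electron count is 9 − 3 = 6.
The spin state decides the count: a 5d ion has a large Δₒ and is invariably low-spin.
An octahedral low-spin d⁶ ion is t₂g⁶e_g⁰, giving 0 unpaired electrons.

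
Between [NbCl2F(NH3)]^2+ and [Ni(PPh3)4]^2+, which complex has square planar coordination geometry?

[Ni(PPh3)4]^2+

For [NbCl2F(NH3)]^2+: Ligand charges: each chloride is −1; each fluoride is −1; ammonia is neutral. With an overall charge of +2 the niobium centre must be in the +5 oxidation state. Group 5 minus oxidation state 5 gives a d⁰ configuration. A d⁰ ion has no crystal-field stabilisation preference between square planar and tetrahedral, so four ligands adopt the sterically favoured tetrahedral geometry. → tetrahedral.
For [Ni(PPh3)4]^2+: Ligand charges: triphenylphosphine is neutral. With an overall charge of +2 the nickel centre must be in the +2 oxidation state. Ni sits in group 10, so the d-electron count is 10 − 2 = 8. Triphenylphosphine is a strong-field ligand (high in the spectrochemical series). A 3d d⁸ ion with strong-field ligands gains enough CFSE to favour square planar over tetrahedral. → square planar.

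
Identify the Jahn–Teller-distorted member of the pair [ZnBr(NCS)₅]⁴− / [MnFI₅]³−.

[ZnBr(NCS)₅]⁴−: Ligand charges: each bromide is −1; each isothiocyanate is −1. With an overall charge of −4 the zinc centre must be in the +2 oxidation state. Zn sits in group 12, so the d-electron count is 12 − 2 = 10. The d¹⁰ configuration leaves the e_g set evenly filled (or empty) — no strong Jahn–Teller driving force.
[MnFI₅]³−: Summing ligand charges against the −3 overall charge gives an oxidation state of +3 for manganese. Manganese is a group-7 element; Mn(III) is therefore d⁴. Fluoride and iodide are weak-field ligands for a first-row metal, so the complex is high-spin. The t₂g³e_g¹ (high-spin) configuration has an unevenly filled e_g set; the Jahn–Teller theorem predicts a tetragonal distortion (typically axial elongation) to lift the degeneracy.

[MnFI₅]³−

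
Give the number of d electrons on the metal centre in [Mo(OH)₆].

Each hydroxide is −1; balancing the 0 overall charge requires Mo(VI).
Group 6 minus oxidation state 6 gives a d⁰ configuration.

d⁰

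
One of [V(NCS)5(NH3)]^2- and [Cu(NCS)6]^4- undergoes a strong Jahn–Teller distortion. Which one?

[Cu(NCS)6]^4-

[V(NCS)5(NH3)]^2-: Summing ligand charges against the −2 overall charge gives an oxidation state of +3 for vanadium. V sits in group 5, so the d-electron count is 5 − 3 = 2. The d² configuration leaves the e_g set evenly filled (or empty) — no strong Jahn–Teller driving force.
[Cu(NCS)6]^4-: Ligand charges: each isothiocyanate is −1. With an overall charge of −4 the copper centre must be in the +2 oxidation state. Copper is a group-11 element; Cu(II) is therefore d⁹. The t₂g⁶e_g³ configuration has an unevenly filled e_g set; the Jahn–Teller theorem predicts a tetragonal distortion (typically axial elongation) to lift the degeneracy.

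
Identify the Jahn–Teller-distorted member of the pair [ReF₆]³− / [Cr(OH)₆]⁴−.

[ReF₆]³−: Summing ligand charges against the −3 overall charge gives an oxidation state of +3 for rhenium. Rhenium is a group-7 element; Re(III) is therefore d⁴. A 5d ion has a large Δₒ and is invariably low-spin. The d⁴ configuration leaves the e_g set evenly filled (or empty) — no strong Jahn–Teller driving force.
[Cr(OH)₆]⁴−: Each hydroxide is −1; balancing the −4 overall charge requires Cr(II). Group 6 minus oxidation state 2 gives a d⁴ configuration. Hydroxide is a weak-field ligand for a first-row metal, so the complex is high-spin. The t₂g³e_g¹ (high-spin) configuration has an unevenly filled e_g set; the Jahn–Teller theorem predicts a tetragonal distortion (typically axial elongation) to lift the degeneracy.

[Cr(OH)₆]⁴−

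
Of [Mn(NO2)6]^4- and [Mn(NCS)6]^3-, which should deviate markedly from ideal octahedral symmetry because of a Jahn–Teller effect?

[Mn(NCS)6]^3-

[Mn(NO2)6]^4-: Ligand charges: each nitro (N-bound nitrite) is −1. With an overall charge of −4 the manganese centre must be in the +2 oxidation state. Mn sits in group 7, so the d-electron count is 7 − 2 = 5. Nitro (N-bound nitrite) is a strong-field ligand (high in the spectrochemical series) for a first-row metal, so the complex is low-spin. The d⁵ configuration leaves the e_g set evenly filled (or empty) — no strong Jahn–Teller driving force.
[Mn(NCS)6]^3-: Ligand charges: each isothiocyanate is −1. With an overall charge of −3 the manganese centre must be in the +3 oxidation state. Manganese is a group-7 element; Mn(III) is therefore d⁴. Isothiocyanate is a weak-field ligand for a first-row metal, so the complex is high-spin. The t₂g³e_g¹ (high-spin) configuration has an unevenly filled e_g set; the Jahn–Teller theorem predicts a tetragonal distortion (typically axial elongation) to lift the degeneracy.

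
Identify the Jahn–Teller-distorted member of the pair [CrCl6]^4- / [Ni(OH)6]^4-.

[CrCl6]^4-

[CrCl6]^4-: Ligand charges: each chloride is −1. With an overall charge of −4 the chromium centre must be in the +2 oxidation state. Chromium is a group-6 element; Cr(II) is therefore d⁴. Chloride is a weak-field ligand for a first-row metal, so the complex is high-spin. The t₂g³e_g¹ (high-spin) configuration has an unevenly filled e_g set; the Jahn–Teller theorem predicts a tetragonal distortion (typically axial elongation) to lift the degeneracy.
[Ni(OH)6]^4-: Summing ligand charges against the −4 overall charge gives an oxidation state of +2 for nickel. Ni sits in group 10, so the d-electron count is 10 − 2 = 8. The d⁸ configuration leaves the e_g set evenly filled (or empty) — no strong Jahn–Teller driving force.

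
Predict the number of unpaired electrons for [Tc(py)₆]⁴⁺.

3 unpaired electrons

Summing ligand charges against the +4 overall charge gives an oxidation state of +4 for technetium.
Technetium is a group-7 element; Tc(IV) is therefore d³.
In an octahedral field the d³ configuration is t₂g³e_g⁰ (only one arrangement possible), giving 3 unpaired electrons.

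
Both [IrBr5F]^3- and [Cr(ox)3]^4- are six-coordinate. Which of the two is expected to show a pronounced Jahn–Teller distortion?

[IrBr5F]^3-: Summing ligand charges against the −3 overall charge gives an oxidation state of +3 for iridium. Ir sits in group 9, so the d-electron count is 9 − 3 = 6. A 5d ion has a large Δₒ and is invariably low-spin. The d⁶ configuration leaves the e_g set evenly filled (or empty) — no strong Jahn–Teller driving force.
[Cr(ox)3]^4-: Each oxalate is −2; balancing the −4 overall charge requires Cr(II). Chromium is a group-6 element; Cr(II) is therefore d⁴. Oxalate is a weak-field ligand for a first-row metal, so the complex is high-spin. The t₂g³e_g¹ (high-spin) configuration has an unevenly filled e_g set; the Jahn–Teller theorem predicts a tetragonal distortion (typically axial elongation) to lift the degeneracy.

[Cr(ox)3]^4-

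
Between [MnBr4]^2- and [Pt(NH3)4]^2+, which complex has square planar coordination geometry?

For [MnBr4]^2-: Ligand charges: each bromide is −1. With an overall charge of −2 the manganese centre must be in the +2 oxidation state. Mn sits in group 7, so the d-electron count is 7 − 2 = 5. A high-spin d⁵ ion has zero CFSE in either geometry, so four ligands adopt the sterically favoured tetrahedral geometry. → tetrahedral.
For [Pt(NH3)4]^2+: Ligand charges: ammonia is neutral. With an overall charge of +2 the platinum centre must be in the +2 oxidation state. Pt sits in group 10, so the d-electron count is 10 − 2 = 8. A 5d d⁸ ion has a large crystal-field splitting; square planar leaves the high-energy d_{x²−y²} orbital empty and maximises CFSE. → square planar.

[Pt(NH3)4]^2+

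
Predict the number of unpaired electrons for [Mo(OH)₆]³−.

3

Summing ligand charges against the −3 overall charge gives an oxidation state of +3 for molybdenum.
Molybdenum is a group-6 element; Mo(III) is therefore d³.
In an octahedral field the d³ configuration is t₂g³e_g⁰ (only one arrangement possible), giving 3 unpaired electrons.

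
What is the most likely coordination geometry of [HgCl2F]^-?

trigonal planar

Ligand charges: each chloride is −1; each fluoride is −1. With an overall charge of −1 the mercury centre must be in the +2 oxidation state.
Group 12 minus oxidation state 2 gives a d¹⁰ configuration.
With 3 monodentate ligands the coordination number is 3.
Three ligands around a d¹⁰ centre minimise repulsion in a trigonal-planar arrangement.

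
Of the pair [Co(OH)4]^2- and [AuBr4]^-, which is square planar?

For [Co(OH)4]^2-: Ligand charges: each hydroxide is −1. With an overall charge of −2 the cobalt centre must be in the +2 oxidation state. Co sits in group 9, so the d-electron count is 9 − 2 = 7. For a high-spin 3d d⁷ ion with weak-field ligands the small Δₜ gives little square-planar CFSE advantage, so four ligands adopt the sterically favoured tetrahedral geometry. → tetrahedral.
For [AuBr4]^-: Summing ligand charges against the −1 overall charge gives an oxidation state of +3 for gold. Au sits in group 11, so the d-electron count is 11 − 3 = 8. A 5d d⁸ ion has a large crystal-field splitting; square planar leaves the high-energy d_{x²−y²} orbital empty and maximises CFSE. → square planar.

[AuBr4]^-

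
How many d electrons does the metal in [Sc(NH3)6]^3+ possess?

d0

Ammonia is neutral; balancing the +3 overall charge requires Sc(III).
Sc sits in group 3, so the d-electron count is 3 − 3 = 0.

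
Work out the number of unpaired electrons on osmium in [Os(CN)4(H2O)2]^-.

1

Ligand charges: each cyanide is −1; water is neutral. With an overall charge of −1 the osmium centre must be in the +3 oxidation state.
Group 8 minus oxidation state 3 gives a d⁵ configuration.
The spin state decides the count: a 5d ion has a large Δₒ and is invariably low-spin.
An octahedral low-spin d⁵ ion is t₂g⁵e_g⁰, giving 1 unpaired electron.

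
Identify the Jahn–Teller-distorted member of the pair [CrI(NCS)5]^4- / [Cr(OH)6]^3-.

[CrI(NCS)5]^4-

[CrI(NCS)5]^4-: Each iodide is −1; each isothiocyanate is −1; balancing the −4 overall charge requires Cr(II). Group 6 minus oxidation state 2 gives a d⁴ configuration. Iodide and isothiocyanate are weak-field ligands for a first-row metal, so the complex is high-spin. The t₂g³e_g¹ (high-spin) configuration has an unevenly filled e_g set; the Jahn–Teller theorem predicts a tetragonal distortion (typically axial elongation) to lift the degeneracy.
[Cr(OH)6]^3-: Each hydroxide is −1; balancing the −3 overall charge requires Cr(III). Cr sits in group 6, so the d-electron count is 6 − 3 = 3. The d³ configuration leaves the e_g set evenly filled (or empty) — no strong Jahn–Teller driving force.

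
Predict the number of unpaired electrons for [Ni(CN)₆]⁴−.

Ligand charges: each cyanide is −1. With an overall charge of −4 the nickel centre must be in the +2 oxidation state.
Ni sits in group 10, so the d-electron count is 10 − 2 = 8.
In an octahedral field the d⁸ configuration is t₂g⁶e_g² (only one arrangement possible), giving 2 unpaired electrons.

2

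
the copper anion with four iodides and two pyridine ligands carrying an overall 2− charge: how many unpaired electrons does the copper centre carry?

1

Summing ligand charges against the −2 overall charge gives an oxidation state of +2 for copper.
Copper is a group-11 element; Cu(II) is therefore d⁹.
In an octahedral field the d⁹ configuration is t₂g⁶e_g³ (only one arrangement possible), giving 1 unpaired electron.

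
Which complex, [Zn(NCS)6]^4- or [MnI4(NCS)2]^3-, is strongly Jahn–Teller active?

[MnI4(NCS)2]^3-

[Zn(NCS)6]^4-: Ligand charges: each isothiocyanate is −1. With an overall charge of −4 the zinc centre must be in the +2 oxidation state. Zn sits in group 12, so the d-electron count is 12 − 2 = 10. The d¹⁰ configuration leaves the e_g set evenly filled (or empty) — no strong Jahn–Teller driving force.
[MnI4(NCS)2]^3-: Ligand charges: each iodide is −1; each isothiocyanate is −1. With an overall charge of −3 the manganese centre must be in the +3 oxidation state. Group 7 minus oxidation state 3 gives a d⁴ configuration. Iodide and isothiocyanate are weak-field ligands for a first-row metal, so the complex is high-spin. The t₂g³e_g¹ (high-spin) configuration has an unevenly filled e_g set; the Jahn–Teller theorem predicts a tetragonal distortion (typically axial elongation) to lift the degeneracy.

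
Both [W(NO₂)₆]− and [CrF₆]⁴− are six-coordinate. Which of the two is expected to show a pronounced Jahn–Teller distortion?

[CrF₆]⁴−

[W(NO₂)₆]−: Each nitro (N-bound nitrite) is −1; balancing the −1 overall charge requires W(V). Group 6 minus oxidation state 5 gives a d¹ configuration. The d¹ configuration leaves the e_g set evenly filled (or empty) — no strong Jahn–Teller driving force.
[CrF₆]⁴−: Ligand charges: each fluoride is −1. With an overall charge of −4 the chromium centre must be in the +2 oxidation state. Chromium is a group-6 element; Cr(II) is therefore d⁴. Fluoride is a weak-field ligand for a first-row metal, so the complex is high-spin. The t₂g³e_g¹ (high-spin) configuration has an unevenly filled e_g set; the Jahn–Teller theorem predicts a tetragonal distortion (typically axial elongation) to lift the degeneracy.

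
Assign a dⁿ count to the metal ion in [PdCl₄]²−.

d⁸

Summing ligand charges against the −2 overall charge gives an oxidation state of +2 for palladium.
Pd sits in group 10, so the d-electron count is 10 − 2 = 8.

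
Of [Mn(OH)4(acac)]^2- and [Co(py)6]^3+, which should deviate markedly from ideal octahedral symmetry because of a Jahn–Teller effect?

[Mn(OH)4(acac)]^2-: Summing ligand charges against the −2 overall charge gives an oxidation state of +3 for manganese. Mn sits in group 7, so the d-electron count is 7 − 3 = 4. Acetylacetonate and hydroxide are weak-field ligands for a first-row metal, so the complex is high-spin. The t₂g³e_g¹ (high-spin) configuration has an unevenly filled e_g set; the Jahn–Teller theorem predicts a tetragonal distortion (typically axial elongation) to lift the degeneracy.
[Co(py)6]^3+: Ligand charges: pyridine is neutral. With an overall charge of +3 the cobalt centre must be in the +3 oxidation state. Group 9 minus oxidation state 3 gives a d⁶ configuration. Co(III) has an exceptionally large octahedral splitting and is low-spin with essentially every ligand except fluoride. The d⁶ configuration leaves the e_g set evenly filled (or empty) — no strong Jahn–Teller driving force.

[Mn(OH)4(acac)]^2-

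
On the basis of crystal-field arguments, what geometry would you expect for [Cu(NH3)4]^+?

Ammonia is neutral; balancing the +1 overall charge requires Cu(I).
Cu sits in group 11, so the d-electron count is 11 − 1 = 10.
Coordination number: 4.
A d¹⁰ ion has no crystal-field stabilisation preference between square planar and tetrahedral, so four ligands adopt the sterically favoured tetrahedral geometry.

tetrahedral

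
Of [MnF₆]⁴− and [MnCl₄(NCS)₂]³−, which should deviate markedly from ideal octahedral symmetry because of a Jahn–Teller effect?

[MnCl₄(NCS)₂]³−

[MnF₆]⁴−: Summing ligand charges against the −4 overall charge gives an oxidation state of +2 for manganese. Manganese is a group-7 element; Mn(II) is therefore d⁵. Fluoride is a weak-field ligand for a first-row metal, so the complex is high-spin. The d⁵ configuration leaves the e_g set evenly filled (or empty) — no strong Jahn–Teller driving force.
[MnCl₄(NCS)₂]³−: Summing ligand charges against the −3 overall charge gives an oxidation state of +3 for manganese. Manganese is a group-7 element; Mn(III) is therefore d⁴. Chloride and isothiocyanate are weak-field ligands for a first-row metal, so the complex is high-spin. The t₂g³e_g¹ (high-spin) configuration has an unevenly filled e_g set; the Jahn–Teller theorem predicts a tetragonal distortion (typically axial elongation) to lift the degeneracy.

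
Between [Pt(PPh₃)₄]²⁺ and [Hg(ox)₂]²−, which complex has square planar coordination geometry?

For [Pt(PPh₃)₄]²⁺: Triphenylphosphine is neutral; balancing the +2 overall charge requires Pt(II). Pt sits in group 10, so the d-electron count is 10 − 2 = 8. A 5d d⁸ ion has a large crystal-field splitting; square planar leaves the high-energy d_{x²−y²} orbital empty and maximises CFSE. → square planar.
For [Hg(ox)₂]²−: Each oxalate is −2; balancing the −2 overall charge requires Hg(II). Mercury is a group-12 element; Hg(II) is therefore d¹⁰. A d¹⁰ ion has no crystal-field stabilisation preference between square planar and tetrahedral, so four ligands adopt the sterically favoured tetrahedral geometry. → tetrahedral.

[Pt(PPh₃)₄]²⁺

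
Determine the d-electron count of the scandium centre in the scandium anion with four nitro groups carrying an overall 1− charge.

Summing ligand charges against the −1 overall charge gives an oxidation state of +3 for scandium.
Scandium is a group-3 element; Sc(III) is therefore d⁰.

d0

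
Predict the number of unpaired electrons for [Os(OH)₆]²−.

Each hydroxide is −1; balancing the −2 overall charge requires Os(IV).
Os sits in group 8, so the d-electron count is 8 − 4 = 4.
The spin state decides the count: a 5d ion has a large Δₒ and is invariably low-spin.
An octahedral low-spin d⁴ ion is t₂g⁴e_g⁰, giving 2 unpaired electrons.

2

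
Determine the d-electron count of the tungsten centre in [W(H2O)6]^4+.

Summing ligand charges against the +4 overall charge gives an oxidation state of +4 for tungsten.
W sits in group 6, so the d-electron count is 6 − 4 = 2.

d²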